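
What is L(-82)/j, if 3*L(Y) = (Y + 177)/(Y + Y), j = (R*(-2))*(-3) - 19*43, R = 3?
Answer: 95/393108 ≈ 0.00024166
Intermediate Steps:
j = -799 (j = (3*(-2))*(-3) - 19*43 = -6*(-3) - 817 = 18 - 817 = -799)
L(Y) = (177 + Y)/(6*Y) (L(Y) = ((Y + 177)/(Y + Y))/3 = ((177 + Y)/((2*Y)))/3 = ((177 + Y)*(1/(2*Y)))/3 = ((177 + Y)/(2*Y))/3 = (177 + Y)/(6*Y))
L(-82)/j = ((⅙)*(177 - 82)/(-82))/(-799) = ((⅙)*(-1/82)*95)*(-1/799) = -95/492*(-1/799) = 95/393108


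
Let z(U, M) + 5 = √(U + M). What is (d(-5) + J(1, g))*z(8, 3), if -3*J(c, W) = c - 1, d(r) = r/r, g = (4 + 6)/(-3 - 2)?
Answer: -5 + √11 ≈ -1.6834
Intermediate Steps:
g = -2 (g = 10/(-5) = 10*(-⅕) = -2)
z(U, M) = -5 + √(M + U) (z(U, M) = -5 + √(U + M) = -5 + √(M + U))
d(r) = 1
J(c, W) = ⅓ - c/3 (J(c, W) = -(c - 1)/3 = -(-1 + c)/3 = ⅓ - c/3)
(d(-5) + J(1, g))*z(8, 3) = (1 + (⅓ - ⅓*1))*(-5 + √(3 + 8)) = (1 + (⅓ - ⅓))*(-5 + √11) = (1 + 0)*(-5 + √11) = 1*(-5 + √11) = -5 + √11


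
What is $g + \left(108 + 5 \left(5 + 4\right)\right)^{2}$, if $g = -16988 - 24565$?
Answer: $-18144$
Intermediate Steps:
$g = -41553$ ($g = -16988 - 24565 = -41553$)
$g + \left(108 + 5 \left(5 + 4\right)\right)^{2} = -41553 + \left(108 + 5 \left(5 + 4\right)\right)^{2} = -41553 + \left(108 + 5 \cdot 9\right)^{2} = -41553 + \left(108 + 45\right)^{2} = -41553 + 153^{2} = -41553 + 23409 = -18144$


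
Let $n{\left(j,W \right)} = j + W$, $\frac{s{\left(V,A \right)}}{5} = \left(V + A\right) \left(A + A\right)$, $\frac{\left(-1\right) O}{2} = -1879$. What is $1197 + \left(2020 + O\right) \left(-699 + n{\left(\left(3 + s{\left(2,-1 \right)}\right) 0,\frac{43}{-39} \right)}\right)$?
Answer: $- \frac{52571943}{13} \approx -4.044 \cdot 10^{6}$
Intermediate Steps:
$O = 3758$ ($O = \left(-2\right) \left(-1879\right) = 3758$)
$s{\left(V,A \right)} = 10 A \left(A + V\right)$ ($s{\left(V,A \right)} = 5 \left(V + A\right) \left(A + A\right) = 5 \left(A + V\right) 2 A = 5 \cdot 2 A \left(A + V\right) = 10 A \left(A + V\right)$)
$n{\left(j,W \right)} = W + j$
$1197 + \left(2020 + O\right) \left(-699 + n{\left(\left(3 + s{\left(2,-1 \right)}\right) 0,\frac{43}{-39} \right)}\right) = 1197 + \left(2020 + 3758\right) \left(-699 + \left(\frac{43}{-39} + \left(3 + 10 \left(-1\right) \left(-1 + 2\right)\right) 0\right)\right) = 1197 + 5778 \left(-699 + \left(43 \left(- \frac{1}{39}\right) + \left(3 + 10 \left(-1\right) 1\right) 0\right)\right) = 1197 + 5778 \left(-699 - \left(\frac{43}{39} - \left(3 - 10\right) 0\right)\right) = 1197 + 5778 \left(-699 - \frac{43}{39}\right) = 1197 + 5778 \left(- \frac{27304}{39}\right) = 1197 - \frac{52587504}{13} = - \frac{52571943}{13}$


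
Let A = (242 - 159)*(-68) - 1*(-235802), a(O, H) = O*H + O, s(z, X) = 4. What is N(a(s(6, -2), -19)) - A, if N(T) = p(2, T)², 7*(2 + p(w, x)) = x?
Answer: -11270346/49 ≈ -2.3001e+5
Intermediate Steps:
p(w, x) = -2 + x/7
a(O, H) = O + H*O (a(O, H) = H*O + O = O + H*O)
A = 230158 (A = 83*(-68) + 235802 = -5644 + 235802 = 230158)
N(T) = (-2 + T/7)²
N(a(s(6, -2), -19)) - A = (-14 + 4*(1 - 19))²/49 - 1*230158 = (-14 + 4*(-18))²/49 - 230158 = (-14 - 72)²/49 - 230158 = (1/49)*(-86)² - 230158 = (1/49)*7396 - 230158 = 7396/49 - 230158 = -11270346/49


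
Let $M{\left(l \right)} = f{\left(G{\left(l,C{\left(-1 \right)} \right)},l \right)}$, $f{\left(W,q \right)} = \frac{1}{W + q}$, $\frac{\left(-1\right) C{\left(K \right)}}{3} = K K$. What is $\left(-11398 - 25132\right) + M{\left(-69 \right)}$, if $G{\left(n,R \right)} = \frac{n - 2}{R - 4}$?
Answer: $- \frac{15050367}{412} \approx -36530.0$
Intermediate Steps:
$C{\left(K \right)} = - 3 K^{2}$ ($C{\left(K \right)} = - 3 K K = - 3 K^{2}$)
$G{\left(n,R \right)} = \frac{-2 + n}{-4 + R}$
$M{\left(l \right)} = \frac{1}{\frac{2}{7} + \frac{6 l}{7}}$ ($M{\left(l \right)} = \frac{1}{\frac{-2 + l}{-4 - 3 \left(-1\right)^{2}} + l} = \frac{1}{\frac{-2 + l}{-4 - 3} + l} = \frac{1}{\frac{-2 + l}{-7} + l} = \frac{1}{- \frac{-2 + l}{7} + l} = \frac{1}{\left(\frac{2}{7} - \frac{l}{7}\right) + l} = \frac{1}{\frac{2}{7} + \frac{6 l}{7}}$)
$\left(-11398 - 25132\right) + M{\left(-69 \right)} = \left(-11398 - 25132\right) + \frac{7}{2 \left(1 + 3 \left(-69\right)\right)} = -36530 + \frac{7}{2 \left(1 - 207\right)} = -36530 + \frac{7}{2 \left(-206\right)} = -36530 + \frac{7}{2} \left(- \frac{1}{206}\right) = -36530 - \frac{7}{412} = - \frac{15050367}{412}$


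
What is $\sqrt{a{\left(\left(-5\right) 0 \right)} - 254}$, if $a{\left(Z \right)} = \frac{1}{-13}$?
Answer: $\frac{3 i \sqrt{4771}}{13} \approx 15.94 i$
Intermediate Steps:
$a{\left(Z \right)} = - \frac{1}{13}$
$\sqrt{a{\left(\left(-5\right) 0 \right)} - 254} = \sqrt{- \frac{1}{13} - 254} = \sqrt{- \frac{3303}{13}} = \frac{3 i \sqrt{4771}}{13}$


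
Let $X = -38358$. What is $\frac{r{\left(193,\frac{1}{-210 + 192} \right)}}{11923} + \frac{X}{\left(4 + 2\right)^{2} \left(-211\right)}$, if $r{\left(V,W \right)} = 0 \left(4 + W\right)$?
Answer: $\frac{2131}{422} \approx 5.0498$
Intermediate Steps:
$r{\left(V,W \right)} = 0$
$\frac{r{\left(193,\frac{1}{-210 + 192} \right)}}{11923} + \frac{X}{\left(4 + 2\right)^{2} \left(-211\right)} = \frac{0}{11923} - \frac{38358}{\left(4 + 2\right)^{2} \left(-211\right)} = 0 \cdot \frac{1}{11923} - \frac{38358}{6^{2} \left(-211\right)} = 0 - \frac{38358}{36 \left(-211\right)} = 0 - \frac{38358}{-7596} = 0 - - \frac{2131}{422} = 0 + \frac{2131}{422} = \frac{2131}{422}$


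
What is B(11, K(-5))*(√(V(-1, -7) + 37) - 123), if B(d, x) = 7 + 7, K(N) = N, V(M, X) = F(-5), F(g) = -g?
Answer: -1722 + 14*√42 ≈ -1631.3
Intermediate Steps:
V(M, X) = 5 (V(M, X) = -1*(-5) = 5)
B(d, x) = 14
B(11, K(-5))*(√(V(-1, -7) + 37) - 123) = 14*(√(5 + 37) - 123) = 14*(√42 - 123) = 14*(-123 + √42) = -1722 + 14*√42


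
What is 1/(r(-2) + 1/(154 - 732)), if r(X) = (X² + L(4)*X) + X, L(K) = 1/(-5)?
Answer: 2890/6931 ≈ 0.41697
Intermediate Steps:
L(K) = -⅕
r(X) = X² + 4*X/5 (r(X) = (X² - X/5) + X = X² + 4*X/5)
1/(r(-2) + 1/(154 - 732)) = 1/((⅕)*(-2)*(4 + 5*(-2)) + 1/(154 - 732)) = 1/((⅕)*(-2)*(4 - 10) + 1/(-578)) = 1/((⅕)*(-2)*(-6) - 1/578) = 1/(12/5 - 1/578) = 1/(6931/2890) = 2890/6931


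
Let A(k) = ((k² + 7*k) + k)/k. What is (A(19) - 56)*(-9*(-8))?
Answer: -2088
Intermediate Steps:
A(k) = (k² + 8*k)/k
(A(19) - 56)*(-9*(-8)) = ((8 + 19) - 56)*(-9*(-8)) = (27 - 56)*72 = -29*72 = -2088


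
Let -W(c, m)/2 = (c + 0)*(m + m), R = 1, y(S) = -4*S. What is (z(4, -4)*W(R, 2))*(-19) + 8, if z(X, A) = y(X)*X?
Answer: -9720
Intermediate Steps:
W(c, m) = -4*c*m (W(c, m) = -2*(c + 0)*(m + m) = -2*c*2*m = -4*c*m)
z(X, A) = -4*X² (z(X, A) = (-4*X)*X = -4*X²)
(z(4, -4)*W(R, 2))*(-19) + 8 = ((-4*4²)*(-4*1*2))*(-19) + 8 = (-4*16*(-8))*(-19) + 8 = -64*(-8)*(-19) + 8 = 512*(-19) + 8 = -9728 + 8 = -9720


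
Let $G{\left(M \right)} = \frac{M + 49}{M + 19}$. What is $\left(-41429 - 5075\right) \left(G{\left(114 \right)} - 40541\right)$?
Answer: $\frac{250739802160}{133} \approx 1.8853 \cdot 10^{9}$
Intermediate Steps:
$G{\left(M \right)} = \frac{49 + M}{19 + M}$
$\left(-41429 - 5075\right) \left(G{\left(114 \right)} - 40541\right) = \left(-41429 - 5075\right) \left(\frac{49 + 114}{19 + 114} - 40541\right) = - 46504 \left(\frac{1}{133} \cdot 163 - 40541\right) = - 46504 \left(\frac{163}{133} - 40541\right) = \left(-46504\right) \left(- \frac{5391790}{133}\right) = \frac{250739802160}{133}$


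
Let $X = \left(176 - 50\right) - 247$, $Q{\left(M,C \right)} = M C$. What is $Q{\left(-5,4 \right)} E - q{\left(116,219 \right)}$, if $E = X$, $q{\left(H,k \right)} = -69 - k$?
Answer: $2708$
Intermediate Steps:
$Q{\left(M,C \right)} = C M$
$X = -121$ ($X = 126 - 247 = -121$)
$E = -121$
$Q{\left(-5,4 \right)} E - q{\left(116,219 \right)} = 4 \left(-5\right) \left(-121\right) - \left(-69 - 219\right) = \left(-20\right) \left(-121\right) - \left(-69 - 219\right) = 2420 - -288 = 2420 + 288 = 2708$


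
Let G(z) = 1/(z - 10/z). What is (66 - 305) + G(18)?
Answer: -37514/157 ≈ -238.94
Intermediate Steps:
(66 - 305) + G(18) = (66 - 305) + 18/(-10 + 18**2) = -239 + 18/(-10 + 324) = -239 + 18/314 = -239 + 18*(1/314) = -239 + 9/157 = -37514/157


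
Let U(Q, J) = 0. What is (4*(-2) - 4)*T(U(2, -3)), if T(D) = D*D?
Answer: 0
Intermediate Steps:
T(D) = D**2
(4*(-2) - 4)*T(U(2, -3)) = (4*(-2) - 4)*0**2 = (-8 - 4)*0 = -12*0 = 0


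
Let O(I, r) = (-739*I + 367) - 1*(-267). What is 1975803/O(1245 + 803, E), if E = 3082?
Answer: -1975803/1512838 ≈ -1.3060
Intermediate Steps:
O(I, r) = 634 - 739*I (O(I, r) = (367 - 739*I) + 267 = 634 - 739*I)
1975803/O(1245 + 803, E) = 1975803/(634 - 739*(1245 + 803)) = 1975803/(634 - 739*2048) = 1975803/(634 - 1513472) = 1975803/(-1512838) = 1975803*(-1/1512838) = -1975803/1512838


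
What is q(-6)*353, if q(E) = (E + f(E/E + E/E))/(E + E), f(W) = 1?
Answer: 1765/12 ≈ 147.08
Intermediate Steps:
q(E) = (1 + E)/(2*E) (q(E) = (E + 1)/(E + E) = (1 + E)/((2*E)) = (1 + E)*(1/(2*E)) = (1 + E)/(2*E))
q(-6)*353 = ((½)*(1 - 6)/(-6))*353 = ((½)*(-⅙)*(-5))*353 = (5/12)*353 = 1765/12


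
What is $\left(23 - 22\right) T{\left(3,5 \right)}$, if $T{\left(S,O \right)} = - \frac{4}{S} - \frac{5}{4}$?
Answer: $- \frac{31}{12} \approx -2.5833$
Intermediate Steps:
$T{\left(S,O \right)} = - \frac{5}{4} - \frac{4}{S}$ ($T{\left(S,O \right)} = - \frac{4}{S} - \frac{5}{4} = - \frac{5}{4} - \frac{4}{S}$)
$\left(23 - 22\right) T{\left(3,5 \right)} = \left(23 - 22\right) \left(- \frac{5}{4} - \frac{4}{3}\right) = 1 \left(- \frac{5}{4} - \frac{4}{3}\right) = 1 \left(- \frac{31}{12}\right) = - \frac{31}{12}$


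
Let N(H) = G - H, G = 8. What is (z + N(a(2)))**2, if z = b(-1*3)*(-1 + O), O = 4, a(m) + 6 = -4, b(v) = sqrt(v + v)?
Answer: 270 + 108*I*sqrt(6) ≈ 270.0 + 264.54*I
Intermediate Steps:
b(v) = sqrt(2)*sqrt(v) (b(v) = sqrt(2*v) = sqrt(2)*sqrt(v))
a(m) = -10 (a(m) = -6 - 4 = -10)
z = 3*I*sqrt(6) (z = (sqrt(2)*sqrt(-1*3))*(-1 + 4) = (sqrt(2)*sqrt(-3))*3 = (sqrt(2)*(I*sqrt(3)))*3 = (I*sqrt(6))*3 = 3*I*sqrt(6) ≈ 7.3485*I)
N(H) = 8 - H
(z + N(a(2)))**2 = (3*I*sqrt(6) + (8 - 1*(-10)))**2 = (3*I*sqrt(6) + (8 + 10))**2 = (3*I*sqrt(6) + 18)**2 = (18 + 3*I*sqrt(6))**2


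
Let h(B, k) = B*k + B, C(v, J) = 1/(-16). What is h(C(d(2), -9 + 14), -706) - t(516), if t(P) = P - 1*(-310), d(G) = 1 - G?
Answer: -12511/16 ≈ -781.94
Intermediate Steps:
t(P) = 310 + P (t(P) = P + 310 = 310 + P)
C(v, J) = -1/16
h(B, k) = B + B*k
h(C(d(2), -9 + 14), -706) - t(516) = -(1 - 706)/16 - (310 + 516) = -1/16*(-705) - 1*826 = 705/16 - 826 = -12511/16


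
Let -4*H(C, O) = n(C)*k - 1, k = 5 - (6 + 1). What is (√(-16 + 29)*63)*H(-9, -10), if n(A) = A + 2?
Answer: -819*√13/4 ≈ -738.24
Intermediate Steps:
n(A) = 2 + A
k = -2 (k = 5 - 1*7 = 5 - 7 = -2)
H(C, O) = 5/4 + C/2 (H(C, O) = -((2 + C)*(-2) - 1)/4 = -((-4 - 2*C) - 1)/4 = -(-5 - 2*C)/4 = 5/4 + C/2)
(√(-16 + 29)*63)*H(-9, -10) = (√(-16 + 29)*63)*(5/4 + (½)*(-9)) = (√13*63)*(5/4 - 9/2) = (63*√13)*(-13/4) = -819*√13/4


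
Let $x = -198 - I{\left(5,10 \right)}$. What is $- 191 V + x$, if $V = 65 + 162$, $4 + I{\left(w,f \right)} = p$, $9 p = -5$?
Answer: $- \frac{391954}{9} \approx -43550.0$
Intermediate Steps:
$p = - \frac{5}{9}$ ($p = \frac{1}{9} \left(-5\right) = - \frac{5}{9} \approx -0.55556$)
$I{\left(w,f \right)} = - \frac{41}{9}$ ($I{\left(w,f \right)} = -4 - \frac{5}{9} = - \frac{41}{9}$)
$V = 227$
$x = - \frac{1741}{9}$ ($x = -198 - - \frac{41}{9} = -198 + \frac{41}{9} = - \frac{1741}{9} \approx -193.44$)
$- 191 V + x = \left(-191\right) 227 - \frac{1741}{9} = -43357 - \frac{1741}{9} = - \frac{391954}{9}$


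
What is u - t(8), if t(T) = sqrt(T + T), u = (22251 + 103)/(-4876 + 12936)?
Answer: -4943/4030 ≈ -1.2266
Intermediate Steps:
u = 11177/4030 (u = 22354/8060 = 22354*(1/8060) = 11177/4030 ≈ 2.7734)
t(T) = sqrt(2)*sqrt(T) (t(T) = sqrt(2*T) = sqrt(2)*sqrt(T))
u - t(8) = 11177/4030 - sqrt(2)*sqrt(8) = 11177/4030 - sqrt(2)*2*sqrt(2) = 11177/4030 - 1*4 = 11177/4030 - 4 = -4943/4030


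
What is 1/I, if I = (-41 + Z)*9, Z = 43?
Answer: 1/18 ≈ 0.055556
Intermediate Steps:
I = 18 (I = (-41 + 43)*9 = 2*9 = 18)
1/I = 1/18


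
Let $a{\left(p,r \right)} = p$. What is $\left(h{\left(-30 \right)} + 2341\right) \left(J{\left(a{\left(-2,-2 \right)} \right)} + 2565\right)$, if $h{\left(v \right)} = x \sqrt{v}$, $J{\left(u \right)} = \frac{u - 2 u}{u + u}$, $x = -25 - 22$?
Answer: $\frac{12006989}{2} - \frac{241063 i \sqrt{30}}{2} \approx 6.0035 \cdot 10^{6} - 6.6018 \cdot 10^{5} i$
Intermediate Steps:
$x = -47$ ($x = -25 - 22 = -47$)
$J{\left(u \right)} = - \frac{1}{2}$ ($J{\left(u \right)} = \frac{\left(-1\right) u}{2 u} = - u \frac{1}{2 u} = - \frac{1}{2}$)
$h{\left(v \right)} = - 47 \sqrt{v}$
$\left(h{\left(-30 \right)} + 2341\right) \left(J{\left(a{\left(-2,-2 \right)} \right)} + 2565\right) = \left(- 47 \sqrt{-30} + 2341\right) \left(- \frac{1}{2} + 2565\right) = \left(- 47 i \sqrt{30} + 2341\right) \frac{5129}{2} = \left(2341 - 47 i \sqrt{30}\right) \frac{5129}{2} = \frac{12006989}{2} - \frac{241063 i \sqrt{30}}{2}$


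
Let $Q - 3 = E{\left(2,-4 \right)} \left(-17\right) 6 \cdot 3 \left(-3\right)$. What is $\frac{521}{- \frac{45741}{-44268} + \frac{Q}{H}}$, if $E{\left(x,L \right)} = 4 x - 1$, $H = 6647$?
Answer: $\frac{3005959516}{11541949} \approx 260.44$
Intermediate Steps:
$E{\left(x,L \right)} = -1 + 4 x$
$Q = 6429$ ($Q = 3 + \left(-1 + 4 \cdot 2\right) \left(-17\right) 6 \cdot 3 \left(-3\right) = 3 + \left(-1 + 8\right) \left(-17\right) 18 \left(-3\right) = 3 + 7 \left(-17\right) \left(-54\right) = 3 - -6426 = 3 + 6426 = 6429$)
$\frac{521}{- \frac{45741}{-44268} + \frac{Q}{H}} = \frac{521}{- \frac{45741}{-44268} + \frac{6429}{6647}} = \frac{521}{\left(-45741\right) \left(- \frac{1}{44268}\right) + 6429 \cdot \frac{1}{6647}} = \frac{521}{\frac{15247}{14756} + \frac{6429}{6647}} = \frac{521}{\frac{11541949}{5769596}} = 521 \cdot \frac{5769596}{11541949} = \frac{3005959516}{11541949}$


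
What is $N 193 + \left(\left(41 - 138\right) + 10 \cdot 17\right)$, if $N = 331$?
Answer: $63956$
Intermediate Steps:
$N 193 + \left(\left(41 - 138\right) + 10 \cdot 17\right) = 331 \cdot 193 + \left(\left(41 - 138\right) + 10 \cdot 17\right) = 63883 + \left(-97 + 170\right) = 63883 + 73 = 63956$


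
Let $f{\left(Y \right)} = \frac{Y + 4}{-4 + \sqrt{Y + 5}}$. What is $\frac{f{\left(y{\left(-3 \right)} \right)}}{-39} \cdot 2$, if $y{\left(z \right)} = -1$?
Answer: $\frac{1}{13} \approx 0.076923$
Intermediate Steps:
$f{\left(Y \right)} = \frac{4 + Y}{-4 + \sqrt{5 + Y}}$
$\frac{f{\left(y{\left(-3 \right)} \right)}}{-39} \cdot 2 = \frac{\frac{1}{-4 + \sqrt{5 - 1}} \left(4 - 1\right)}{-39} \cdot 2 = - \frac{\frac{1}{-4 + \sqrt{4}} \cdot 3}{39} \cdot 2 = - \frac{\frac{1}{-4 + 2} \cdot 3}{39} \cdot 2 = - \frac{\frac{1}{-2} \cdot 3}{39} \cdot 2 = - \frac{\left(- \frac{1}{2}\right) 3}{39} \cdot 2 = \left(- \frac{1}{39}\right) \left(- \frac{3}{2}\right) 2 = \frac{1}{26} \cdot 2 = \frac{1}{13}$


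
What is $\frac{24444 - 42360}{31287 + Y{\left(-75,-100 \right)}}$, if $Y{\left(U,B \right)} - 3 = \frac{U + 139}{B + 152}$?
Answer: $- \frac{116454}{203393} \approx -0.57256$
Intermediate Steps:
$Y{\left(U,B \right)} = 3 + \frac{139 + U}{152 + B}$ ($Y{\left(U,B \right)} = 3 + \frac{U + 139}{B + 152} = 3 + \frac{139 + U}{152 + B}$)
$\frac{24444 - 42360}{31287 + Y{\left(-75,-100 \right)}} = \frac{24444 - 42360}{31287 + \frac{595 - 75 + 3 \left(-100\right)}{152 - 100}} = - \frac{17916}{31287 + \frac{595 - 75 - 300}{52}} = - \frac{17916}{31287 + \frac{1}{52} \cdot 220} = - \frac{17916}{31287 + \frac{55}{13}} = - \frac{17916}{\frac{406786}{13}} = \left(-17916\right) \frac{13}{406786} = - \frac{116454}{203393}$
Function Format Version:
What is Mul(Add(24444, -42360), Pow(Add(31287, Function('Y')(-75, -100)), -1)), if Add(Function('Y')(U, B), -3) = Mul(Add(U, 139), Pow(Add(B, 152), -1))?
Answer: Rational(-116454, 203393) ≈ -0.57256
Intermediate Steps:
Function('Y')(U, B) = Add(3, Mul(Pow(Add(152, B), -1), Add(139, U))) (Function('Y')(U, B) = Add(3, Mul(Add(U, 139), Pow(Add(B, 152), -1))) = Add(3, Mul(Add(139, U), Pow(Add(152, B), -1))) = Add(3, Mul(Pow(Add(152, B), -1), Add(139, U))))
Mul(Add(24444, -42360), Pow(Add(31287, Function('Y')(-75, -100)), -1)) = Mul(Add(24444, -42360), Pow(Add(31287, Mul(Pow(Add(152, -100), -1), Add(595, -75, Mul(3, -100)))), -1)) = Mul(-17916, Pow(Add(31287, Mul(Pow(52, -1), Add(595, -75, -300))), -1)) = Mul(-17916, Pow(Add(31287, Mul(Rational(1, 52), 220)), -1)) = Mul(-17916, Pow(Add(31287, Rational(55, 13)), -1)) = Mul(-17916, Pow(Rational(406786, 13), -1)) = Mul(-17916, Rational(13, 406786)) = Rational(-116454, 203393)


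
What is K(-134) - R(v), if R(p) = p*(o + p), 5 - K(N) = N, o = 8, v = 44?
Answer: -2149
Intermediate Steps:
K(N) = 5 - N
R(p) = p*(8 + p)
K(-134) - R(v) = (5 - 1*(-134)) - 44*(8 + 44) = (5 + 134) - 44*52 = 139 - 1*2288 = 139 - 2288 = -2149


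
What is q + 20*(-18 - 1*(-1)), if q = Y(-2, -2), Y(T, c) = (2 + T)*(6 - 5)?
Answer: -340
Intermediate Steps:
Y(T, c) = 2 + T (Y(T, c) = (2 + T)*1 = 2 + T)
q = 0 (q = 2 - 2 = 0)
q + 20*(-18 - 1*(-1)) = 0 + 20*(-18 - 1*(-1)) = 0 + 20*(-18 + 1) = 0 + 20*(-17) = 0 - 340 = -340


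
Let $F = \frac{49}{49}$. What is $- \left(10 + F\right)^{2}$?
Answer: $-121$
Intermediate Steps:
$F = 1$ ($F = 49 \cdot \frac{1}{49} = 1$)
$- \left(10 + F\right)^{2} = - \left(10 + 1\right)^{2} = - 11^{2} = \left(-1\right) 121 = -121$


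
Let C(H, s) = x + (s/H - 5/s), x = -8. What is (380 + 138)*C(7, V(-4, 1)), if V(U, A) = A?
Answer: -6660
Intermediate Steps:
C(H, s) = -8 - 5/s + s/H (C(H, s) = -8 + (s/H - 5/s) = -8 + (-5/s + s/H) = -8 - 5/s + s/H)
(380 + 138)*C(7, V(-4, 1)) = (380 + 138)*(-8 - 5/1 + 1/7) = 518*(-8 - 5*1 + 1*(1/7)) = 518*(-8 - 5 + 1/7) = 518*(-90/7) = -6660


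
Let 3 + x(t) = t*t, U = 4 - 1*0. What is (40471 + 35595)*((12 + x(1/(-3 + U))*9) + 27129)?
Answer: 2063138118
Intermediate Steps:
U = 4 (U = 4 + 0 = 4)
x(t) = -3 + t² (x(t) = -3 + t*t = -3 + t²)
(40471 + 35595)*((12 + x(1/(-3 + U))*9) + 27129) = (40471 + 35595)*((12 + (-3 + (1/(-3 + 4))²)*9) + 27129) = 76066*((12 + (-3 + (1/1)²)*9) + 27129) = 76066*((12 + (-3 + 1²)*9) + 27129) = 76066*((12 + (-3 + 1)*9) + 27129) = 76066*((12 - 2*9) + 27129) = 76066*((12 - 18) + 27129) = 76066*(-6 + 27129) = 76066*27123 = 2063138118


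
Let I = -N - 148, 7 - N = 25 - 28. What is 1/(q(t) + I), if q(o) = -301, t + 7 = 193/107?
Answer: -1/459 ≈ -0.0021787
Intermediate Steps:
N = 10 (N = 7 - (25 - 28) = 7 - 1*(-3) = 7 + 3 = 10)
t = -556/107 (t = -7 + 193/107 = -556/107 ≈ -5.1963)
I = -158 (I = -1*10 - 148 = -10 - 148 = -158)
1/(q(t) + I) = 1/(-301 - 158) = 1/(-459) = -1/459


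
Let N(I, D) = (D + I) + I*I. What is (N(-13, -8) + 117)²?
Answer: 70225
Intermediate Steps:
N(I, D) = D + I + I² (N(I, D) = (D + I) + I² = D + I + I²)
(N(-13, -8) + 117)² = ((-8 - 13 + (-13)²) + 117)² = ((-8 - 13 + 169) + 117)² = (148 + 117)² = 265² = 70225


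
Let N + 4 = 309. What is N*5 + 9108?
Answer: 10633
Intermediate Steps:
N = 305 (N = -4 + 309 = 305)
N*5 + 9108 = 305*5 + 9108 = 1525 + 9108 = 10633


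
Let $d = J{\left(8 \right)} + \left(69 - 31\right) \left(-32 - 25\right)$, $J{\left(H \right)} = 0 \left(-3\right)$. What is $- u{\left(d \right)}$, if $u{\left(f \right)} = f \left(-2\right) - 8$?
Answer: $-4324$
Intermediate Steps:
$J{\left(H \right)} = 0$
$d = -2166$ ($d = 0 + \left(69 - 31\right) \left(-32 - 25\right) = 0 + 38 \left(-57\right) = 0 - 2166 = -2166$)
$u{\left(f \right)} = -8 - 2 f$ ($u{\left(f \right)} = - 2 f - 8 = -8 - 2 f$)
$- u{\left(d \right)} = - (-8 - -4332) = - (-8 + 4332) = \left(-1\right) 4324 = -4324$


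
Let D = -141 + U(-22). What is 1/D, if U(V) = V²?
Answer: 1/343 ≈ 0.0029155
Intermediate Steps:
D = 343 (D = -141 + (-22)² = -141 + 484 = 343)
1/D = 1/343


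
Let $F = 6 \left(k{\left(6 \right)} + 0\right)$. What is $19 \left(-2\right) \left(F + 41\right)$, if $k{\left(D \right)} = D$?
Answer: $-2926$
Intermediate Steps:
$F = 36$ ($F = 6 \left(6 + 0\right) = 6 \cdot 6 = 36$)
$19 \left(-2\right) \left(F + 41\right) = 19 \left(-2\right) \left(36 + 41\right) = \left(-38\right) 77 = -2926$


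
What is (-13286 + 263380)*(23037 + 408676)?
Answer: 107968831022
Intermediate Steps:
(-13286 + 263380)*(23037 + 408676) = 250094*431713 = 107968831022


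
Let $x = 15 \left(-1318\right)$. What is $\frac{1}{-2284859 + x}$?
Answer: $- \frac{1}{2304629} \approx -4.3391 \cdot 10^{-7}$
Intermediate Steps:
$x = -19770$
$\frac{1}{-2284859 + x} = \frac{1}{-2284859 - 19770} = \frac{1}{-2304629} = - \frac{1}{2304629}$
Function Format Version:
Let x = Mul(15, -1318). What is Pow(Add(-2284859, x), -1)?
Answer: Rational(-1, 2304629) ≈ -4.3391e-7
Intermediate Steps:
x = -19770
Pow(Add(-2284859, x), -1) = Pow(Add(-2284859, -19770), -1) = Pow(-2304629, -1) = Rational(-1, 2304629)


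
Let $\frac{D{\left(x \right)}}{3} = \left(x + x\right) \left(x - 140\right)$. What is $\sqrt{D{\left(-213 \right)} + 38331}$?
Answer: $3 \sqrt{54385} \approx 699.62$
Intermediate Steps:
$D{\left(x \right)} = 6 x \left(-140 + x\right)$ ($D{\left(x \right)} = 3 \left(x + x\right) \left(x - 140\right) = 3 \cdot 2 x \left(-140 + x\right) = 6 x \left(-140 + x\right)$)
$\sqrt{D{\left(-213 \right)} + 38331} = \sqrt{6 \left(-213\right) \left(-140 - 213\right) + 38331} = \sqrt{6 \left(-213\right) \left(-353\right) + 38331} = \sqrt{451134 + 38331} = \sqrt{489465} = 3 \sqrt{54385}$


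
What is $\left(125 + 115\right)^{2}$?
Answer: $57600$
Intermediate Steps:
$\left(125 + 115\right)^{2} = 240^{2} = 57600$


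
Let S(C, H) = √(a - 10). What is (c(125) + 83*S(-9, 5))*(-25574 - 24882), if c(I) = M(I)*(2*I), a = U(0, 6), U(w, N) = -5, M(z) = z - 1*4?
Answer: -1526294000 - 4187848*I*√15 ≈ -1.5263e+9 - 1.6219e+7*I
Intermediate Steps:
M(z) = -4 + z (M(z) = z - 4 = -4 + z)
a = -5
c(I) = 2*I*(-4 + I) (c(I) = (-4 + I)*(2*I) = 2*I*(-4 + I))
S(C, H) = I*√15 (S(C, H) = √(-5 - 10) = √(-15) = I*√15)
(c(125) + 83*S(-9, 5))*(-25574 - 24882) = (2*125*(-4 + 125) + 83*(I*√15))*(-25574 - 24882) = (2*125*121 + 83*I*√15)*(-50456) = (30250 + 83*I*√15)*(-50456) = -1526294000 - 4187848*I*√15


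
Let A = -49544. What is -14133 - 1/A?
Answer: -700205351/49544 ≈ -14133.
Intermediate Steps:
-14133 - 1/A = -14133 - 1/(-49544) = -14133 - 1*(-1/49544) = -14133 + 1/49544 = -700205351/49544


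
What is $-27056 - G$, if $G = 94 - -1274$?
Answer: $-28424$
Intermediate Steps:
$G = 1368$ ($G = 94 + 1274 = 1368$)
$-27056 - G = -27056 - 1368 = -28424$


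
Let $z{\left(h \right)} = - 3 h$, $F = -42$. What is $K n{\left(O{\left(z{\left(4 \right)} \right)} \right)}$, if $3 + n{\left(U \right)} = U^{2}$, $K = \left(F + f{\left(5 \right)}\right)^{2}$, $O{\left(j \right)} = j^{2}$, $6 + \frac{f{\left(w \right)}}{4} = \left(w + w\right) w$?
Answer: $372281748$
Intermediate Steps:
$f{\left(w \right)} = -24 + 8 w^{2}$ ($f{\left(w \right)} = -24 + 4 \left(w + w\right) w = -24 + 4 \cdot 2 w w = -24 + 4 \cdot 2 w^{2} = -24 + 8 w^{2}$)
$K = 17956$ ($K = \left(-42 - \left(24 - 8 \cdot 5^{2}\right)\right)^{2} = \left(-42 + \left(-24 + 8 \cdot 25\right)\right)^{2} = \left(-42 + \left(-24 + 200\right)\right)^{2} = \left(-42 + 176\right)^{2} = 134^{2} = 17956$)
$n{\left(U \right)} = -3 + U^{2}$
$K n{\left(O{\left(z{\left(4 \right)} \right)} \right)} = 17956 \left(-3 + \left(\left(\left(-3\right) 4\right)^{2}\right)^{2}\right) = 17956 \left(-3 + \left(\left(-12\right)^{2}\right)^{2}\right) = 17956 \left(-3 + 144^{2}\right) = 17956 \left(-3 + 20736\right) = 17956 \cdot 20733 = 372281748$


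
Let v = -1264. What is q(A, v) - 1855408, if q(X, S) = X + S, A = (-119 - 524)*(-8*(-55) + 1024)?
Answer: -2798024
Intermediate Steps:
A = -941352 (A = -643*(440 + 1024) = -643*1464 = -941352)
q(X, S) = S + X
q(A, v) - 1855408 = (-1264 - 941352) - 1855408 = -942616 - 1855408 = -2798024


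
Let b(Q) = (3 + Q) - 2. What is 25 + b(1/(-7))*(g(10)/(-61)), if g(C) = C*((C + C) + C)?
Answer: 8875/427 ≈ 20.785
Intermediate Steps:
g(C) = 3*C² (g(C) = C*(2*C + C) = C*(3*C) = 3*C²)
b(Q) = 1 + Q
25 + b(1/(-7))*(g(10)/(-61)) = 25 + (1 + 1/(-7))*((3*10²)/(-61)) = 25 + (1 - ⅐)*((3*100)*(-1/61)) = 25 + 6*(300*(-1/61))/7 = 25 + (6/7)*(-300/61) = 25 - 1800/427 = 8875/427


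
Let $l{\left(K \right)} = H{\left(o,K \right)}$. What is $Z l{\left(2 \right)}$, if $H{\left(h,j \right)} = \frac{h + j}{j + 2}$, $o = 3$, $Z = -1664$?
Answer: $-2080$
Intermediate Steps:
$H{\left(h,j \right)} = \frac{h + j}{2 + j}$
$l{\left(K \right)} = \frac{3 + K}{2 + K}$
$Z l{\left(2 \right)} = - 1664 \frac{3 + 2}{2 + 2} = - 1664 \cdot \frac{1}{4} \cdot 5 = \left(-1664\right) \frac{5}{4} = -2080$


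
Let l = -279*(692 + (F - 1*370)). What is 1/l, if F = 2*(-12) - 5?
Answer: -1/81747 ≈ -1.2233e-5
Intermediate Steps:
F = -29 (F = -24 - 5 = -29)
l = -81747 (l = -279*(692 + (-29 - 1*370)) = -279*(692 + (-29 - 370)) = -279*(692 - 399) = -279*293 = -81747)
1/l = 1/(-81747) = -1/81747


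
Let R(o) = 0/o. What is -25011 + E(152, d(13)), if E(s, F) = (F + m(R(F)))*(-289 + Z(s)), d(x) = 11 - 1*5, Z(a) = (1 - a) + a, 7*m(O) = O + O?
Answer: -26739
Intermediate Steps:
R(o) = 0
m(O) = 2*O/7 (m(O) = (O + O)/7 = (2*O)/7 = 2*O/7)
Z(a) = 1
d(x) = 6 (d(x) = 11 - 5 = 6)
E(s, F) = -288*F (E(s, F) = (F + (2/7)*0)*(-289 + 1) = (F + 0)*(-288) = F*(-288) = -288*F)
-25011 + E(152, d(13)) = -25011 - 288*6 = -25011 - 1728 = -26739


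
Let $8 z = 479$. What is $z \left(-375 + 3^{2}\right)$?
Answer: $- \frac{87657}{4} \approx -21914.0$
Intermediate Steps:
$z = \frac{479}{8}$ ($z = \frac{1}{8} \cdot 479 = \frac{479}{8} \approx 59.875$)
$z \left(-375 + 3^{2}\right) = \frac{479 \left(-375 + 3^{2}\right)}{8} = \frac{479 \left(-375 + 9\right)}{8} = \frac{479}{8} \left(-366\right) = - \frac{87657}{4}$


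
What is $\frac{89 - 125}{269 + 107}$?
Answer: $- \frac{9}{94} \approx -0.095745$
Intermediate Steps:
$\frac{89 - 125}{269 + 107} = - \frac{36}{376} = \left(-36\right) \frac{1}{376} = - \frac{9}{94}$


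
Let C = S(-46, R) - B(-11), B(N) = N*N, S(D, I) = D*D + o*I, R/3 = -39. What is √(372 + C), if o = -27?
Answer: 3*√614 ≈ 74.337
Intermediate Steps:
R = -117 (R = 3*(-39) = -117)
S(D, I) = D² - 27*I (S(D, I) = D*D - 27*I = D² - 27*I)
B(N) = N²
C = 5154 (C = ((-46)² - 27*(-117)) - 1*(-11)² = (2116 + 3159) - 1*121 = 5275 - 121 = 5154)
√(372 + C) = √(372 + 5154) = √5526 = 3*√614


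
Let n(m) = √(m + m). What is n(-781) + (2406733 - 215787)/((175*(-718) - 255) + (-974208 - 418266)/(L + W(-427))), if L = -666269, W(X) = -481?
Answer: -121734437125/6995480523 + I*√1562 ≈ -17.402 + 39.522*I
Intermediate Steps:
n(m) = √2*√m (n(m) = √(2*m) = √2*√m)
n(-781) + (2406733 - 215787)/((175*(-718) - 255) + (-974208 - 418266)/(L + W(-427))) = √2*√(-781) + (2406733 - 215787)/((175*(-718) - 255) + (-974208 - 418266)/(-666269 - 481)) = √2*(I*√781) + 2190946/((-125650 - 255) - 1392474/(-666750)) = I*√1562 + 2190946/(-125905 - 1392474*(-1/666750)) = I*√1562 + 2190946/(-125905 + 232079/111125) = I*√1562 + 2190946/(-13990961046/111125) = I*√1562 + 2190946*(-111125/13990961046) = I*√1562 - 121734437125/6995480523 = -121734437125/6995480523 + I*√1562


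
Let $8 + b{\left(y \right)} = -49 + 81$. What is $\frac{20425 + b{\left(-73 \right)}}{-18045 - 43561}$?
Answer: $- \frac{20449}{61606} \approx -0.33193$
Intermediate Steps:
$b{\left(y \right)} = 24$ ($b{\left(y \right)} = -8 + \left(-49 + 81\right) = -8 + 32 = 24$)
$\frac{20425 + b{\left(-73 \right)}}{-18045 - 43561} = \frac{20425 + 24}{-18045 - 43561} = \frac{20449}{-61606} = 20449 \left(- \frac{1}{61606}\right) = - \frac{20449}{61606}$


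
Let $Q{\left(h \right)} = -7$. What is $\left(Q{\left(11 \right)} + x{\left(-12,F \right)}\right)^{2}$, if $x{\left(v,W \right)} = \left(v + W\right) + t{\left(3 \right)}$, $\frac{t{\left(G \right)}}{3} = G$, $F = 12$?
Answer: $4$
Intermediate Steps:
$t{\left(G \right)} = 3 G$
$x{\left(v,W \right)} = 9 + W + v$ ($x{\left(v,W \right)} = \left(v + W\right) + 3 \cdot 3 = \left(W + v\right) + 9 = 9 + W + v$)
$\left(Q{\left(11 \right)} + x{\left(-12,F \right)}\right)^{2} = \left(-7 + \left(9 + 12 - 12\right)\right)^{2} = \left(-7 + 9\right)^{2} = 2^{2} = 4$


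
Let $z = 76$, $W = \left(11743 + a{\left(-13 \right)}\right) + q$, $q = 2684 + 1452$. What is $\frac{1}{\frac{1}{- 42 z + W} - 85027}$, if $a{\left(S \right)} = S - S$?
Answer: $- \frac{12687}{1078737548} \approx -1.1761 \cdot 10^{-5}$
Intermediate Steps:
$q = 4136$
$a{\left(S \right)} = 0$
$W = 15879$ ($W = \left(11743 + 0\right) + 4136 = 11743 + 4136 = 15879$)
$\frac{1}{\frac{1}{- 42 z + W} - 85027} = \frac{1}{\frac{1}{\left(-42\right) 76 + 15879} - 85027} = \frac{1}{\frac{1}{-3192 + 15879} - 85027} = \frac{1}{\frac{1}{12687} - 85027} = \frac{1}{- \frac{1078737548}{12687}} = - \frac{12687}{1078737548}$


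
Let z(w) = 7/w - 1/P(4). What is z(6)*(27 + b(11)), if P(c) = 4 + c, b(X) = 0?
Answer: 225/8 ≈ 28.125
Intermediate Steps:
z(w) = -⅛ + 7/w (z(w) = 7/w - 1/(4 + 4) = 7/w - 1/8 = 7/w - 1*⅛ = 7/w - ⅛ = -⅛ + 7/w)
z(6)*(27 + b(11)) = ((⅛)*(56 - 1*6)/6)*(27 + 0) = ((⅛)*(⅙)*(56 - 6))*27 = ((⅛)*(⅙)*50)*27 = (25/24)*27 = 225/8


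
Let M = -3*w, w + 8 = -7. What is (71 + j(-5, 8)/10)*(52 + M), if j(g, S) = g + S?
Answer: 69161/10 ≈ 6916.1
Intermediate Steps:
w = -15 (w = -8 - 7 = -15)
M = 45 (M = -3*(-15) = 45)
j(g, S) = S + g
(71 + j(-5, 8)/10)*(52 + M) = (71 + (8 - 5)/10)*(52 + 45) = (71 + 3*(1/10))*97 = (71 + 3/10)*97 = (713/10)*97 = 69161/10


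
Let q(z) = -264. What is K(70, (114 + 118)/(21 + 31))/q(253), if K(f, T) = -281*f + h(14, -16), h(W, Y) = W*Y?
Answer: 9947/132 ≈ 75.356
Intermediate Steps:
K(f, T) = -224 - 281*f (K(f, T) = -281*f + 14*(-16) = -281*f - 224 = -224 - 281*f)
K(70, (114 + 118)/(21 + 31))/q(253) = (-224 - 281*70)/(-264) = (-224 - 19670)*(-1/264) = -19894*(-1/264) = 9947/132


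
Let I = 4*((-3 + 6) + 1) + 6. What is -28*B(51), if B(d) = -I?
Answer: 616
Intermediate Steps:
I = 22 (I = 4*(3 + 1) + 6 = 4*4 + 6 = 16 + 6 = 22)
B(d) = -22 (B(d) = -1*22 = -22)
-28*B(51) = -28*(-22) = 616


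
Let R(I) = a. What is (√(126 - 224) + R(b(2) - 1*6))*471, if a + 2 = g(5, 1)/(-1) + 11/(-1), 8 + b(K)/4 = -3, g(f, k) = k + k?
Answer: -7065 + 3297*I*√2 ≈ -7065.0 + 4662.7*I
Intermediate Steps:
g(f, k) = 2*k
b(K) = -44 (b(K) = -32 + 4*(-3) = -32 - 12 = -44)
a = -15 (a = -2 + ((2*1)/(-1) + 11/(-1)) = -2 + (2*(-1) + 11*(-1)) = -2 + (-2 - 11) = -2 - 13 = -15)
R(I) = -15
(√(126 - 224) + R(b(2) - 1*6))*471 = (√(126 - 224) - 15)*471 = (√(-98) - 15)*471 = (7*I*√2 - 15)*471 = (-15 + 7*I*√2)*471 = -7065 + 3297*I*√2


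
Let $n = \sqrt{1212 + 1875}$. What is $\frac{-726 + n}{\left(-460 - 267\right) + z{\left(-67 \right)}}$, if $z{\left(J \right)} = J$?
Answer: $\frac{363}{397} - \frac{21 \sqrt{7}}{794} \approx 0.84438$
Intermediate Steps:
$n = 21 \sqrt{7}$ ($n = \sqrt{3087} = 21 \sqrt{7} \approx 55.561$)
$\frac{-726 + n}{\left(-460 - 267\right) + z{\left(-67 \right)}} = \frac{-726 + 21 \sqrt{7}}{\left(-460 - 267\right) - 67} = \frac{-726 + 21 \sqrt{7}}{-727 - 67} = \frac{-726 + 21 \sqrt{7}}{-794} = \left(-726 + 21 \sqrt{7}\right) \left(- \frac{1}{794}\right) = \frac{363}{397} - \frac{21 \sqrt{7}}{794}$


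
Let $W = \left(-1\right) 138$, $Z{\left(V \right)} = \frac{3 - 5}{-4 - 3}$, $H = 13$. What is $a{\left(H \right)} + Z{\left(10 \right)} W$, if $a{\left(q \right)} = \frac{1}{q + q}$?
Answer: $- \frac{7169}{182} \approx -39.39$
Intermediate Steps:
$a{\left(q \right)} = \frac{1}{2 q}$
$Z{\left(V \right)} = \frac{2}{7}$ ($Z{\left(V \right)} = - \frac{2}{-7} = \left(-2\right) \left(- \frac{1}{7}\right) = \frac{2}{7}$)
$W = -138$
$a{\left(H \right)} + Z{\left(10 \right)} W = \frac{1}{2 \cdot 13} + \frac{2}{7} \left(-138\right) = \frac{1}{2} \cdot \frac{1}{13} - \frac{276}{7} = \frac{1}{26} - \frac{276}{7} = - \frac{7169}{182}$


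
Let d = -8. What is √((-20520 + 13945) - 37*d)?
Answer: I*√6279 ≈ 79.24*I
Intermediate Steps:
√((-20520 + 13945) - 37*d) = √((-20520 + 13945) - 37*(-8)) = √(-6575 + 296) = √(-6279) = I*√6279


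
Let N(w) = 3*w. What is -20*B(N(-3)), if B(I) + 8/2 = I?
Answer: 260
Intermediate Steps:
B(I) = -4 + I
-20*B(N(-3)) = -20*(-4 + 3*(-3)) = -20*(-4 - 9) = -20*(-13) = 260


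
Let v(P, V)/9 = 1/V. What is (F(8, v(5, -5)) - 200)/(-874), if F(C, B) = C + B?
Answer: 51/230 ≈ 0.22174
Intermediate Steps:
v(P, V) = 9/V
F(C, B) = B + C
(F(8, v(5, -5)) - 200)/(-874) = ((9/(-5) + 8) - 200)/(-874) = ((9*(-1/5) + 8) - 200)*(-1/874) = ((-9/5 + 8) - 200)*(-1/874) = (31/5 - 200)*(-1/874) = -969/5*(-1/874) = 51/230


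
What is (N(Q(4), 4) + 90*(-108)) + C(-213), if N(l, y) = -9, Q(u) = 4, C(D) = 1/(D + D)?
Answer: -4144555/426 ≈ -9729.0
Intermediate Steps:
C(D) = 1/(2*D)
(N(Q(4), 4) + 90*(-108)) + C(-213) = (-9 + 90*(-108)) + (½)/(-213) = (-9 - 9720) + (½)*(-1/213) = -9729 - 1/426 = -4144555/426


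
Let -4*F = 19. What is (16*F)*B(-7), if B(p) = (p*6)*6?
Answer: 19152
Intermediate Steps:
F = -19/4 (F = -¼*19 = -19/4 ≈ -4.7500)
B(p) = 36*p (B(p) = (6*p)*6 = 36*p)
(16*F)*B(-7) = (16*(-19/4))*(36*(-7)) = -76*(-252) = 19152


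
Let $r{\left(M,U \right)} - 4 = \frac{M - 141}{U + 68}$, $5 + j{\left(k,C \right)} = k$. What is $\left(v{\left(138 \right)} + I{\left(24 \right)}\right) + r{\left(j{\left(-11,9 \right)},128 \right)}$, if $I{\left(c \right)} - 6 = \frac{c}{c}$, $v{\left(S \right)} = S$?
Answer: $\frac{29047}{196} \approx 148.2$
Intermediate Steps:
$j{\left(k,C \right)} = -5 + k$
$I{\left(c \right)} = 7$ ($I{\left(c \right)} = 6 + \frac{c}{c} = 6 + 1 = 7$)
$r{\left(M,U \right)} = 4 + \frac{-141 + M}{68 + U}$ ($r{\left(M,U \right)} = 4 + \frac{M - 141}{U + 68} = 4 + \frac{-141 + M}{68 + U}$)
$\left(v{\left(138 \right)} + I{\left(24 \right)}\right) + r{\left(j{\left(-11,9 \right)},128 \right)} = \left(138 + 7\right) + \frac{131 - 16 + 4 \cdot 128}{68 + 128} = 145 + \frac{131 - 16 + 512}{196} = 145 + \frac{1}{196} \cdot 627 = 145 + \frac{627}{196} = \frac{29047}{196}$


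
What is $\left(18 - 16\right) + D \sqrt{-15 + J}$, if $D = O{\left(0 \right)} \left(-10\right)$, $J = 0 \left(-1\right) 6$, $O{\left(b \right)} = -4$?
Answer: $2 + 40 i \sqrt{15} \approx 2.0 + 154.92 i$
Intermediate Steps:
$J = 0$ ($J = 0 \cdot 6 = 0$)
$D = 40$ ($D = \left(-4\right) \left(-10\right) = 40$)
$\left(18 - 16\right) + D \sqrt{-15 + J} = \left(18 - 16\right) + 40 \sqrt{-15 + 0} = 2 + 40 \sqrt{-15} = 2 + 40 i \sqrt{15}$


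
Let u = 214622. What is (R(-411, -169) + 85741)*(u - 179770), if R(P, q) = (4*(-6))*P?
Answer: 3332025460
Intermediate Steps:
R(P, q) = -24*P
(R(-411, -169) + 85741)*(u - 179770) = (-24*(-411) + 85741)*(214622 - 179770) = (9864 + 85741)*34852 = 95605*34852 = 3332025460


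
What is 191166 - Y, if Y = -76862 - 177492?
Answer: 445520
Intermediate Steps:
Y = -254354
191166 - Y = 191166 - 1*(-254354) = 191166 + 254354 = 445520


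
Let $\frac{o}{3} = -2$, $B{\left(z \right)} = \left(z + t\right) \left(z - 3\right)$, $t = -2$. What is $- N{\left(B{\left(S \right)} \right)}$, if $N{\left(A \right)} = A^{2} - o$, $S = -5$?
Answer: $-3142$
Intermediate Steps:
$B{\left(z \right)} = \left(-3 + z\right) \left(-2 + z\right)$ ($B{\left(z \right)} = \left(z - 2\right) \left(z - 3\right) = \left(-2 + z\right) \left(-3 + z\right) = \left(-3 + z\right) \left(-2 + z\right)$)
$o = -6$ ($o = 3 \left(-2\right) = -6$)
$N{\left(A \right)} = 6 + A^{2}$ ($N{\left(A \right)} = A^{2} - -6 = A^{2} + 6 = 6 + A^{2}$)
$- N{\left(B{\left(S \right)} \right)} = - (6 + \left(6 + \left(-5\right)^{2} - -25\right)^{2}) = - (6 + \left(6 + 25 + 25\right)^{2}) = - (6 + 56^{2}) = - (6 + 3136) = \left(-1\right) 3142 = -3142$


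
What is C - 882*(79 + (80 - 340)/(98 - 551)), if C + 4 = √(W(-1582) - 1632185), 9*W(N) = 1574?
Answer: -10598422/151 + I*√14688091/3 ≈ -70188.0 + 1277.5*I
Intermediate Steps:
W(N) = 1574/9 (W(N) = (⅑)*1574 = 1574/9)
C = -4 + I*√14688091/3 (C = -4 + √(1574/9 - 1632185) = -4 + √(-14688091/9) = -4 + I*√14688091/3 ≈ -4.0 + 1277.5*I)
C - 882*(79 + (80 - 340)/(98 - 551)) = (-4 + I*√14688091/3) - 882*(79 + (80 - 340)/(98 - 551)) = (-4 + I*√14688091/3) - 882*(79 - 260/(-453)) = (-4 + I*√14688091/3) - 882*(79 - 260*(-1/453)) = (-4 + I*√14688091/3) - 882*(79 + 260/453) = (-4 + I*√14688091/3) - 882*36047/453 = (-4 + I*√14688091/3) - 1*10597818/151 = (-4 + I*√14688091/3) - 10597818/151 = -10598422/151 + I*√14688091/3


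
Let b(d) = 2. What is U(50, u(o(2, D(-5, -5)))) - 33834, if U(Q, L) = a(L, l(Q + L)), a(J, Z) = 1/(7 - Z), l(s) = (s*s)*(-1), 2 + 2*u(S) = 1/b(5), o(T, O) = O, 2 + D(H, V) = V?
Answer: -1316853098/38921 ≈ -33834.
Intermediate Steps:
D(H, V) = -2 + V
u(S) = -¾ (u(S) = -1 + (½)/2 = -1 + (½)*(½) = -1 + ¼ = -¾)
l(s) = -s² (l(s) = s²*(-1) = -s²)
U(Q, L) = -1/(-7 - (L + Q)²) (U(Q, L) = -1/(-7 - (Q + L)²) = -1/(-7 - (L + Q)²))
U(50, u(o(2, D(-5, -5)))) - 33834 = 1/(7 + (-¾ + 50)²) - 33834 = 1/(7 + (197/4)²) - 33834 = 1/(7 + 38809/16) - 33834 = 1/(38921/16) - 33834 = 16/38921 - 33834 = -1316853098/38921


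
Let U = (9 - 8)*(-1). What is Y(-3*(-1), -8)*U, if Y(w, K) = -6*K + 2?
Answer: -50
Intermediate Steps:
U = -1 (U = 1*(-1) = -1)
Y(w, K) = 2 - 6*K
Y(-3*(-1), -8)*U = (2 - 6*(-8))*(-1) = (2 + 48)*(-1) = 50*(-1) = -50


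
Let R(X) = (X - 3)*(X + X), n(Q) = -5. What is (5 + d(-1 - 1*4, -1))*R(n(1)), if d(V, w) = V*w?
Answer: 800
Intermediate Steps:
R(X) = 2*X*(-3 + X) (R(X) = (-3 + X)*(2*X) = 2*X*(-3 + X))
(5 + d(-1 - 1*4, -1))*R(n(1)) = (5 + (-1 - 1*4)*(-1))*(2*(-5)*(-3 - 5)) = (5 + (-1 - 4)*(-1))*(2*(-5)*(-8)) = (5 - 5*(-1))*80 = (5 + 5)*80 = 10*80 = 800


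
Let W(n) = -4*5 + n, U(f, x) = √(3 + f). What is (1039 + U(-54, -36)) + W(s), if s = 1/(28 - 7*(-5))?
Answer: 64198/63 + I*√51 ≈ 1019.0 + 7.1414*I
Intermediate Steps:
s = 1/63 (s = 1/(28 + 35) = 1/63 ≈ 0.015873)
W(n) = -20 + n
(1039 + U(-54, -36)) + W(s) = (1039 + √(3 - 54)) + (-20 + 1/63) = (1039 + √(-51)) - 1259/63 = (1039 + I*√51) - 1259/63 = 64198/63 + I*√51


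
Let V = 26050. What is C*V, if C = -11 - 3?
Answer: -364700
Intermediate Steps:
C = -14
C*V = -14*26050 = -364700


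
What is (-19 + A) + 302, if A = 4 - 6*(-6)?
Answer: 323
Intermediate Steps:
A = 40 (A = 4 + 36 = 40)
(-19 + A) + 302 = (-19 + 40) + 302 = 21 + 302 = 323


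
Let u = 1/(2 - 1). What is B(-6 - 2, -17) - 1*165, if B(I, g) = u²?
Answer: -164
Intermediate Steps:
u = 1 (u = 1/1 = 1)
B(I, g) = 1 (B(I, g) = 1² = 1)
B(-6 - 2, -17) - 1*165 = 1 - 1*165 = 1 - 165 = -164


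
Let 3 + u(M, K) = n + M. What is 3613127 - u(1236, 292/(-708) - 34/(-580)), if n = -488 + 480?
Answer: 3611902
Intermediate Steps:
n = -8
u(M, K) = -11 + M (u(M, K) = -3 + (-8 + M) = -11 + M)
3613127 - u(1236, 292/(-708) - 34/(-580)) = 3613127 - (-11 + 1236) = 3613127 - 1*1225 = 3613127 - 1225 = 3611902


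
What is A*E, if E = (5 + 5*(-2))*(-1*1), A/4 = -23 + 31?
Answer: 160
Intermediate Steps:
A = 32 (A = 4*(-23 + 31) = 4*8 = 32)
E = 5 (E = (5 - 10)*(-1) = -5*(-1) = 5)
A*E = 32*5 = 160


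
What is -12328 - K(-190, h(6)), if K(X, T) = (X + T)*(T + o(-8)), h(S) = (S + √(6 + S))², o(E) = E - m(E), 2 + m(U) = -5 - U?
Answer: -8518 + 2472*√3 ≈ -4236.4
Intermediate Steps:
m(U) = -7 - U (m(U) = -2 + (-5 - U) = -7 - U)
o(E) = 7 + 2*E (o(E) = E - (-7 - E) = E + (7 + E) = 7 + 2*E)
K(X, T) = (-9 + T)*(T + X) (K(X, T) = (X + T)*(T + (7 + 2*(-8))) = (T + X)*(T + (7 - 16)) = (T + X)*(T - 9) = (T + X)*(-9 + T) = (-9 + T)*(T + X))
-12328 - K(-190, h(6)) = -12328 - (((6 + √(6 + 6))²)² - 9*(6 + √(6 + 6))² - 9*(-190) + (6 + √(6 + 6))²*(-190)) = -12328 - (((6 + √12)²)² - 9*(6 + √12)² + 1710 + (6 + √12)²*(-190)) = -12328 - (((6 + 2*√3)²)² - 9*(6 + 2*√3)² + 1710 + (6 + 2*√3)²*(-190)) = -12328 - ((6 + 2*√3)⁴ - 9*(6 + 2*√3)² + 1710 - 190*(6 + 2*√3)²) = -12328 - (1710 + (6 + 2*√3)⁴ - 199*(6 + 2*√3)²) = -12328 + (-1710 - (6 + 2*√3)⁴ + 199*(6 + 2*√3)²) = -14038 - (6 + 2*√3)⁴ + 199*(6 + 2*√3)²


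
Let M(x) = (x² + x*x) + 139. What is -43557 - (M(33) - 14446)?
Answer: -31428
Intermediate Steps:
M(x) = 139 + 2*x² (M(x) = (x² + x²) + 139 = 2*x² + 139 = 139 + 2*x²)
-43557 - (M(33) - 14446) = -43557 - ((139 + 2*33²) - 14446) = -43557 - ((139 + 2*1089) - 14446) = -43557 - ((139 + 2178) - 14446) = -43557 - (2317 - 14446) = -43557 - 1*(-12129) = -43557 + 12129 = -31428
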